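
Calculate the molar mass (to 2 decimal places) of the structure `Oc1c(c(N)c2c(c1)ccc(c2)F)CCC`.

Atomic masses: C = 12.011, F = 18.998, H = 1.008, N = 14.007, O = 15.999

219.26

Molecular formula: C13H14FNO.
M = 13×12.011 + 1×18.998 + 14×1.008 + 1×14.007 + 1×15.999 = 219.26 g/mol.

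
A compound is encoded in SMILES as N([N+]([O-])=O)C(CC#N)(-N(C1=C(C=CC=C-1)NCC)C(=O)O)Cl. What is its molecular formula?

C12H14ClN5O4

Heavy atoms from the SMILES: 12 C, 1 Cl, 5 N, 4 O.
Implicit hydrogens by atom environment:
  4 × C (aromatic): 1 H each → 4
  3 × C: no H
  2 × C: 2 H each → 4
  2 × C (aromatic): no H
  2 × N: 1 H each → 2
  2 × N: no H
  2 × O: no H
  1 × C: 3 H
  1 × Cl: no H
  1 × N (charge +1): no H
  1 × O: 1 H
  1 × O (charge -1): no H
  Total hydrogens = 14.
Molecular formula: C12H14ClN5O4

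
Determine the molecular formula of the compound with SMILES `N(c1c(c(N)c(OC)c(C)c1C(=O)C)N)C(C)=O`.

C12H17N3O3

Heavy atoms from the SMILES: 12 C, 3 N, 3 O.
Implicit hydrogens by atom environment:
  6 × C (aromatic): no H
  4 × C: 3 H each → 12
  3 × O: no H
  2 × C: no H
  2 × N: 2 H each → 4
  1 × N: 1 H
  Total hydrogens = 17.
Molecular formula: C12H17N3O3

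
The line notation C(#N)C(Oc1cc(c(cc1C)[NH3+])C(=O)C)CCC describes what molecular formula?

C14H19N2O2+

Heavy atoms from the SMILES: 14 C, 2 N, 2 O.
Implicit hydrogens by atom environment:
  4 × C (aromatic): no H
  3 × C: 3 H each → 9
  2 × C: 2 H each → 4
  2 × C (aromatic): 1 H each → 2
  2 × C: no H
  2 × O: no H
  1 × C: 1 H
  1 × N (charge +1): 3 H
  1 × N: no H
  Total hydrogens = 19.
Net charge +1.
Molecular formula: C14H19N2O2+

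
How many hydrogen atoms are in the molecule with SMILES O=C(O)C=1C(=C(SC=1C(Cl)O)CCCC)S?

Hydrogens are implicit in SMILES; fill each atom to its normal valence:
  4 × C (aromatic): no H
  3 × C: 2 H each → 6
  2 × O: 1 H each → 2
  1 × C: 3 H
  1 × C: 1 H
  1 × C: no H
  1 × Cl: no H
  1 × O: no H
  1 × S: 1 H
  1 × S (aromatic): no H
  Total hydrogens = 13.

13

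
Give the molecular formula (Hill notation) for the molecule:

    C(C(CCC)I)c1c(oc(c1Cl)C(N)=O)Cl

Heavy atoms from the SMILES: 10 C, 2 Cl, 1 I, 1 N, 2 O.
Implicit hydrogens by atom environment:
  4 × C (aromatic): no H
  3 × C: 2 H each → 6
  2 × Cl: no H
  1 × C: 3 H
  1 × C: 1 H
  1 × C: no H
  1 × I: no H
  1 × N: 2 H
  1 × O (aromatic): no H
  1 × O: no H
  Total hydrogens = 12.
Molecular formula: C10H12Cl2INO2

C10H12Cl2INO2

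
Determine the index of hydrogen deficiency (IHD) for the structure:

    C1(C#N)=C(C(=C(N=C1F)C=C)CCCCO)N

7

Molecular formula from the SMILES: C12H14FN3O.
DoU = (2C + 2 + N − H − X)/2 = (2·12 + 2 + 3 − 14 − 1)/2 = 14/2 = 7.
(Structurally: 1 ring(s) + 6 π bond(s) = 7.)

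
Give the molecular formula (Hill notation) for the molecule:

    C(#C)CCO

Heavy atoms from the SMILES: 4 C, 1 O.
Implicit hydrogens by atom environment:
  2 × C: 2 H each → 4
  1 × C: 1 H
  1 × C: no H
  1 × O: 1 H
  Total hydrogens = 6.
Molecular formula: C4H6O

C4H6O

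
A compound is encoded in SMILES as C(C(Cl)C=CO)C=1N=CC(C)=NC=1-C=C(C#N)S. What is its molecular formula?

Heavy atoms from the SMILES: 12 C, 1 Cl, 3 N, 1 O, 1 S.
Implicit hydrogens by atom environment:
  4 × C: 1 H each → 4
  3 × C (aromatic): no H
  2 × C: no H
  2 × N (aromatic): no H
  1 × C: 3 H
  1 × C: 2 H
  1 × C (aromatic): 1 H
  1 × Cl: no H
  1 × N: no H
  1 × O: 1 H
  1 × S: 1 H
  Total hydrogens = 12.
Molecular formula: C12H12ClN3OS

C12H12ClN3OS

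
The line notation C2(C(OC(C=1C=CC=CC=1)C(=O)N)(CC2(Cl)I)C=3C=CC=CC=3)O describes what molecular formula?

Heavy atoms from the SMILES: 18 C, 1 Cl, 1 I, 1 N, 3 O.
Implicit hydrogens by atom environment:
  10 × C (aromatic): 1 H each → 10
  3 × C: no H
  2 × C: 1 H each → 2
  2 × C (aromatic): no H
  2 × O: no H
  1 × C: 2 H
  1 × Cl: no H
  1 × I: no H
  1 × N: 2 H
  1 × O: 1 H
  Total hydrogens = 17.
Molecular formula: C18H17ClINO3

C18H17ClINO3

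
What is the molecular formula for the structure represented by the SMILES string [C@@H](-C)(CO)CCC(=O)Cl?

C6H11ClO2

Heavy atoms from the SMILES: 6 C, 1 Cl, 2 O.
Implicit hydrogens by atom environment:
  3 × C: 2 H each → 6
  1 × C: 3 H
  1 × C: 1 H
  1 × C: no H
  1 × Cl: no H
  1 × O: 1 H
  1 × O: no H
  Total hydrogens = 11.
Molecular formula: C6H11ClO2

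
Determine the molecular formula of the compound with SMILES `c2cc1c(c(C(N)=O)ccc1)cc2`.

Heavy atoms from the SMILES: 11 C, 1 N, 1 O.
Implicit hydrogens by atom environment:
  7 × C (aromatic): 1 H each → 7
  3 × C (aromatic): no H
  1 × C: no H
  1 × N: 2 H
  1 × O: no H
  Total hydrogens = 9.
Molecular formula: C11H9NO

C11H9NO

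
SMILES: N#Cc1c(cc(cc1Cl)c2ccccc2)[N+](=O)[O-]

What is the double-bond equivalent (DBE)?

Molecular formula from the SMILES: C13H7ClN2O2.
DoU = (2C + 2 + N − H − X)/2 = (2·13 + 2 + 2 − 7 − 1)/2 = 22/2 = 11.
(Structurally: 2 ring(s) + 9 π bond(s) = 11.)

11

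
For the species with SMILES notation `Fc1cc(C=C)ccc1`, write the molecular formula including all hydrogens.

Heavy atoms from the SMILES: 8 C, 1 F.
Implicit hydrogens by atom environment:
  4 × C (aromatic): 1 H each → 4
  2 × C (aromatic): no H
  1 × C: 2 H
  1 × C: 1 H
  1 × F: no H
  Total hydrogens = 7.
Molecular formula: C8H7F

C8H7F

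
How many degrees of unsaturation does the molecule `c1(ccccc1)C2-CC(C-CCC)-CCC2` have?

Molecular formula from the SMILES: C16H24.
DoU = (2C + 2 + N − H − X)/2 = (2·16 + 2 + 0 − 24 − 0)/2 = 10/2 = 5.
(Structurally: 2 ring(s) + 3 π bond(s) = 5.)

5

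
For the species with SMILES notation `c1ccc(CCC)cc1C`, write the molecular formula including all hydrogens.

C10H14

Heavy atoms from the SMILES: 10 C.
Implicit hydrogens by atom environment:
  4 × C (aromatic): 1 H each → 4
  2 × C: 3 H each → 6
  2 × C: 2 H each → 4
  2 × C (aromatic): no H
  Total hydrogens = 14.
Molecular formula: C10H14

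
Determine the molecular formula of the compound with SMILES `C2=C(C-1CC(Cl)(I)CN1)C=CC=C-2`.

C10H11ClIN

Heavy atoms from the SMILES: 10 C, 1 Cl, 1 I, 1 N.
Implicit hydrogens by atom environment:
  5 × C (aromatic): 1 H each → 5
  2 × C: 2 H each → 4
  1 × C: 1 H
  1 × C: no H
  1 × C (aromatic): no H
  1 × Cl: no H
  1 × I: no H
  1 × N: 1 H
  Total hydrogens = 11.
Molecular formula: C10H11ClIN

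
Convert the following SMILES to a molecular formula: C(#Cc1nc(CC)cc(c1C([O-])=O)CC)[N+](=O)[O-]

Heavy atoms from the SMILES: 12 C, 2 N, 4 O.
Implicit hydrogens by atom environment:
  4 × C (aromatic): no H
  3 × C: no H
  2 × C: 3 H each → 6
  2 × C: 2 H each → 4
  2 × O: no H
  2 × O (charge -1): no H
  1 × C (aromatic): 1 H
  1 × N (aromatic): no H
  1 × N (charge +1): no H
  Total hydrogens = 11.
Net charge -1.
Molecular formula: C12H11N2O4-

C12H11N2O4-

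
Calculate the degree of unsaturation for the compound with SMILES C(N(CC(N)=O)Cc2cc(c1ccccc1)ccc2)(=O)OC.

Molecular formula from the SMILES: C17H18N2O3.
DoU = (2C + 2 + N − H − X)/2 = (2·17 + 2 + 2 − 18 − 0)/2 = 20/2 = 10.
(Structurally: 2 ring(s) + 8 π bond(s) = 10.)

10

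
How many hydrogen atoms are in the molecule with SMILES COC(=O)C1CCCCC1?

14

Hydrogens are implicit in SMILES; fill each atom to its normal valence:
  5 × C: 2 H each → 10
  2 × O: no H
  1 × C: 3 H
  1 × C: 1 H
  1 × C: no H
  Total hydrogens = 14.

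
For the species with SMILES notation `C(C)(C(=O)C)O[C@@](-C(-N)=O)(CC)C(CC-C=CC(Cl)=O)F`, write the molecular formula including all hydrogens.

Heavy atoms from the SMILES: 14 C, 1 Cl, 1 F, 1 N, 4 O.
Implicit hydrogens by atom environment:
  4 × C: 1 H each → 4
  4 × C: no H
  4 × O: no H
  3 × C: 3 H each → 9
  3 × C: 2 H each → 6
  1 × Cl: no H
  1 × F: no H
  1 × N: 2 H
  Total hydrogens = 21.
Molecular formula: C14H21ClFNO4

C14H21ClFNO4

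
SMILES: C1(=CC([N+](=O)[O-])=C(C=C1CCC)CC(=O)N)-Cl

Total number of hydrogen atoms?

13

Hydrogens are implicit in SMILES; fill each atom to its normal valence:
  4 × C (aromatic): no H
  3 × C: 2 H each → 6
  2 × C (aromatic): 1 H each → 2
  2 × O: no H
  1 × C: 3 H
  1 × C: no H
  1 × Cl: no H
  1 × N: 2 H
  1 × N (charge +1): no H
  1 × O (charge -1): no H
  Total hydrogens = 13.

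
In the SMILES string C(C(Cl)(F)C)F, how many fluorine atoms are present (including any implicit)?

2

The symbol for fluorine appears 2 times in the SMILES.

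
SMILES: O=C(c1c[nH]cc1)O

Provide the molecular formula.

C5H5NO2

Heavy atoms from the SMILES: 5 C, 1 N, 2 O.
Implicit hydrogens by atom environment:
  3 × C (aromatic): 1 H each → 3
  1 × C (aromatic): no H
  1 × C: no H
  1 × N (aromatic): 1 H
  1 × O: 1 H
  1 × O: no H
  Total hydrogens = 5.
Molecular formula: C5H5NO2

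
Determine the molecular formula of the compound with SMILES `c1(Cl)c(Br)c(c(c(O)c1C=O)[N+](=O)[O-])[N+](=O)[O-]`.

Heavy atoms from the SMILES: 1 Br, 7 C, 1 Cl, 2 N, 6 O.
Implicit hydrogens by atom environment:
  6 × C (aromatic): no H
  3 × O: no H
  2 × N (charge +1): no H
  2 × O (charge -1): no H
  1 × Br: no H
  1 × C: 1 H
  1 × Cl: no H
  1 × O: 1 H
  Total hydrogens = 2.
Molecular formula: C7H2BrClN2O6

C7H2BrClN2O6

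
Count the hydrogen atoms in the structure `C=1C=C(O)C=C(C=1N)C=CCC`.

Hydrogens are implicit in SMILES; fill each atom to its normal valence:
  3 × C (aromatic): 1 H each → 3
  3 × C (aromatic): no H
  2 × C: 1 H each → 2
  1 × C: 3 H
  1 × C: 2 H
  1 × N: 2 H
  1 × O: 1 H
  Total hydrogens = 13.

13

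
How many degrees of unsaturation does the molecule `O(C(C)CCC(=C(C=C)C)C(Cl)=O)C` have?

3

Molecular formula from the SMILES: C11H17ClO2.
DoU = (2C + 2 + N − H − X)/2 = (2·11 + 2 + 0 − 17 − 1)/2 = 6/2 = 3.
(Structurally: 0 ring(s) + 3 π bond(s) = 3.)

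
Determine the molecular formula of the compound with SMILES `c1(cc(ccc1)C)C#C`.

C9H8

Heavy atoms from the SMILES: 9 C.
Implicit hydrogens by atom environment:
  4 × C (aromatic): 1 H each → 4
  2 × C (aromatic): no H
  1 × C: 3 H
  1 × C: 1 H
  1 × C: no H
  Total hydrogens = 8.
Molecular formula: C9H8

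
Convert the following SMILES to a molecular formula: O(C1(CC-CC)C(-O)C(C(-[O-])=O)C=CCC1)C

Heavy atoms from the SMILES: 13 C, 4 O.
Implicit hydrogens by atom environment:
  5 × C: 2 H each → 10
  4 × C: 1 H each → 4
  2 × C: 3 H each → 6
  2 × C: no H
  2 × O: no H
  1 × O: 1 H
  1 × O (charge -1): no H
  Total hydrogens = 21.
Net charge -1.
Molecular formula: C13H21O4-

C13H21O4-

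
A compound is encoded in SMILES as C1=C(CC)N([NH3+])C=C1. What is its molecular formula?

C6H11N2+

Heavy atoms from the SMILES: 6 C, 2 N.
Implicit hydrogens by atom environment:
  3 × C (aromatic): 1 H each → 3
  1 × C: 3 H
  1 × C: 2 H
  1 × C (aromatic): no H
  1 × N (charge +1): 3 H
  1 × N (aromatic): no H
  Total hydrogens = 11.
Net charge +1.
Molecular formula: C6H11N2+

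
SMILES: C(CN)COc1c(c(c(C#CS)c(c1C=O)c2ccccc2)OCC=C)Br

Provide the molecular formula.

Heavy atoms from the SMILES: 1 Br, 21 C, 1 N, 3 O, 1 S.
Implicit hydrogens by atom environment:
  7 × C (aromatic): no H
  5 × C: 2 H each → 10
  5 × C (aromatic): 1 H each → 5
  3 × O: no H
  2 × C: 1 H each → 2
  2 × C: no H
  1 × Br: no H
  1 × N: 2 H
  1 × S: 1 H
  Total hydrogens = 20.
Molecular formula: C21H20BrNO3S

C21H20BrNO3S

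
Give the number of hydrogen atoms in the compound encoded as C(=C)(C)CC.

10

Hydrogens are implicit in SMILES; fill each atom to its normal valence:
  2 × C: 3 H each → 6
  2 × C: 2 H each → 4
  1 × C: no H
  Total hydrogens = 10.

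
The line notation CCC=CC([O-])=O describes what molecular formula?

Heavy atoms from the SMILES: 5 C, 2 O.
Implicit hydrogens by atom environment:
  2 × C: 1 H each → 2
  1 × C: 3 H
  1 × C: 2 H
  1 × C: no H
  1 × O: no H
  1 × O (charge -1): no H
  Total hydrogens = 7.
Net charge -1.
Molecular formula: C5H7O2-

C5H7O2-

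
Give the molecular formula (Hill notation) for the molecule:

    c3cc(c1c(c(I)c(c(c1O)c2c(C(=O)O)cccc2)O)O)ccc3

Heavy atoms from the SMILES: 19 C, 1 I, 5 O.
Implicit hydrogens by atom environment:
  9 × C (aromatic): 1 H each → 9
  9 × C (aromatic): no H
  4 × O: 1 H each → 4
  1 × C: no H
  1 × I: no H
  1 × O: no H
  Total hydrogens = 13.
Molecular formula: C19H13IO5

C19H13IO5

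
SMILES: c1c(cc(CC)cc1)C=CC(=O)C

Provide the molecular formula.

Heavy atoms from the SMILES: 12 C, 1 O.
Implicit hydrogens by atom environment:
  4 × C (aromatic): 1 H each → 4
  2 × C: 3 H each → 6
  2 × C: 1 H each → 2
  2 × C (aromatic): no H
  1 × C: 2 H
  1 × C: no H
  1 × O: no H
  Total hydrogens = 14.
Molecular formula: C12H14O

C12H14O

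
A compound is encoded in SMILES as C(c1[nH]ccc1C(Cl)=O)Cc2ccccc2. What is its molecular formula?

Heavy atoms from the SMILES: 13 C, 1 Cl, 1 N, 1 O.
Implicit hydrogens by atom environment:
  7 × C (aromatic): 1 H each → 7
  3 × C (aromatic): no H
  2 × C: 2 H each → 4
  1 × C: no H
  1 × Cl: no H
  1 × N (aromatic): 1 H
  1 × O: no H
  Total hydrogens = 12.
Molecular formula: C13H12ClNO

C13H12ClNO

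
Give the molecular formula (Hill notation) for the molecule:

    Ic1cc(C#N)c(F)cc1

Heavy atoms from the SMILES: 7 C, 1 F, 1 I, 1 N.
Implicit hydrogens by atom environment:
  3 × C (aromatic): 1 H each → 3
  3 × C (aromatic): no H
  1 × C: no H
  1 × F: no H
  1 × I: no H
  1 × N: no H
  Total hydrogens = 3.
Molecular formula: C7H3FIN

C7H3FIN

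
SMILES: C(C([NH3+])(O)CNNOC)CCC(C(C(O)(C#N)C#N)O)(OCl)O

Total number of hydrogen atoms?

21

Hydrogens are implicit in SMILES; fill each atom to its normal valence:
  5 × C: no H
  4 × C: 2 H each → 8
  4 × O: 1 H each → 4
  2 × N: 1 H each → 2
  2 × N: no H
  2 × O: no H
  1 × C: 3 H
  1 × C: 1 H
  1 × Cl: no H
  1 × N (charge +1): 3 H
  Total hydrogens = 21.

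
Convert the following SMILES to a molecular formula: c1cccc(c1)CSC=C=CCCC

Heavy atoms from the SMILES: 13 C, 1 S.
Implicit hydrogens by atom environment:
  5 × C (aromatic): 1 H each → 5
  3 × C: 2 H each → 6
  2 × C: 1 H each → 2
  1 × C: 3 H
  1 × C: no H
  1 × C (aromatic): no H
  1 × S: no H
  Total hydrogens = 16.
Molecular formula: C13H16S

C13H16S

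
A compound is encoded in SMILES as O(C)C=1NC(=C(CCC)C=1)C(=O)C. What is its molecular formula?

Heavy atoms from the SMILES: 10 C, 1 N, 2 O.
Implicit hydrogens by atom environment:
  3 × C: 3 H each → 9
  3 × C (aromatic): no H
  2 × C: 2 H each → 4
  2 × O: no H
  1 × C (aromatic): 1 H
  1 × C: no H
  1 × N (aromatic): 1 H
  Total hydrogens = 15.
Molecular formula: C10H15NO2

C10H15NO2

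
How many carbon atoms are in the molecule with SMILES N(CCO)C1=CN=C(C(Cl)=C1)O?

The symbol for carbon appears 7 times in the SMILES. (Cl is a single chlorine, not C + l.)

7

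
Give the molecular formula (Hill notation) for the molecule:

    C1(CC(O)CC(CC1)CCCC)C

C12H24O

Heavy atoms from the SMILES: 12 C, 1 O.
Implicit hydrogens by atom environment:
  7 × C: 2 H each → 14
  3 × C: 1 H each → 3
  2 × C: 3 H each → 6
  1 × O: 1 H
  Total hydrogens = 24.
Molecular formula: C12H24O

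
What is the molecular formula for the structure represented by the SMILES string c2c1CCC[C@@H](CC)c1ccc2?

C12H16

Heavy atoms from the SMILES: 12 C.
Implicit hydrogens by atom environment:
  4 × C: 2 H each → 8
  4 × C (aromatic): 1 H each → 4
  2 × C (aromatic): no H
  1 × C: 3 H
  1 × C: 1 H
  Total hydrogens = 16.
Molecular formula: C12H16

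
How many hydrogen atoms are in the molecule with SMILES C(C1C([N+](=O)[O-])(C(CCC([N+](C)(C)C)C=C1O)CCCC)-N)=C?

Hydrogens are implicit in SMILES; fill each atom to its normal valence:
  6 × C: 2 H each → 12
  5 × C: 1 H each → 5
  4 × C: 3 H each → 12
  2 × C: no H
  2 × N (charge +1): no H
  1 × N: 2 H
  1 × O: 1 H
  1 × O: no H
  1 × O (charge -1): no H
  Total hydrogens = 32.

32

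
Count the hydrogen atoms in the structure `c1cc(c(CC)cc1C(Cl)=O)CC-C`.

15

Hydrogens are implicit in SMILES; fill each atom to its normal valence:
  3 × C: 2 H each → 6
  3 × C (aromatic): 1 H each → 3
  3 × C (aromatic): no H
  2 × C: 3 H each → 6
  1 × C: no H
  1 × Cl: no H
  1 × O: no H
  Total hydrogens = 15.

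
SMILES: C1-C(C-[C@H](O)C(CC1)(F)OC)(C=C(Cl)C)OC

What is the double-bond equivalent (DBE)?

2

Molecular formula from the SMILES: C12H20ClFO3.
DoU = (2C + 2 + N − H − X)/2 = (2·12 + 2 + 0 − 20 − 2)/2 = 4/2 = 2.
(Structurally: 1 ring(s) + 1 π bond(s) = 2.)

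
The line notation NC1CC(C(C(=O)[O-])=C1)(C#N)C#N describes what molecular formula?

C8H6N3O2-

Heavy atoms from the SMILES: 8 C, 3 N, 2 O.
Implicit hydrogens by atom environment:
  5 × C: no H
  2 × C: 1 H each → 2
  2 × N: no H
  1 × C: 2 H
  1 × N: 2 H
  1 × O: no H
  1 × O (charge -1): no H
  Total hydrogens = 6.
Net charge -1.
Molecular formula: C8H6N3O2-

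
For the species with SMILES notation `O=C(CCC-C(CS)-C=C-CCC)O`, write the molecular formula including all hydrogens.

Heavy atoms from the SMILES: 11 C, 2 O, 1 S.
Implicit hydrogens by atom environment:
  6 × C: 2 H each → 12
  3 × C: 1 H each → 3
  1 × C: 3 H
  1 × C: no H
  1 × O: 1 H
  1 × O: no H
  1 × S: 1 H
  Total hydrogens = 20.
Molecular formula: C11H20O2S

C11H20O2S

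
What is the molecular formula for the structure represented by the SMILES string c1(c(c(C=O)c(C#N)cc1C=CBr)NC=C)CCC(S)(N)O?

Heavy atoms from the SMILES: 1 Br, 15 C, 3 N, 2 O, 1 S.
Implicit hydrogens by atom environment:
  5 × C (aromatic): no H
  4 × C: 1 H each → 4
  3 × C: 2 H each → 6
  2 × C: no H
  1 × Br: no H
  1 × C (aromatic): 1 H
  1 × N: 2 H
  1 × N: 1 H
  1 × N: no H
  1 × O: 1 H
  1 × O: no H
  1 × S: 1 H
  Total hydrogens = 16.
Molecular formula: C15H16BrN3O2S

C15H16BrN3O2S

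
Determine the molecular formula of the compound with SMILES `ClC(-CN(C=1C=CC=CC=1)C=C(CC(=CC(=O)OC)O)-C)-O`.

Heavy atoms from the SMILES: 16 C, 1 Cl, 1 N, 4 O.
Implicit hydrogens by atom environment:
  5 × C (aromatic): 1 H each → 5
  3 × C: 1 H each → 3
  3 × C: no H
  2 × C: 3 H each → 6
  2 × C: 2 H each → 4
  2 × O: 1 H each → 2
  2 × O: no H
  1 × C (aromatic): no H
  1 × Cl: no H
  1 × N: no H
  Total hydrogens = 20.
Molecular formula: C16H20ClNO4

C16H20ClNO4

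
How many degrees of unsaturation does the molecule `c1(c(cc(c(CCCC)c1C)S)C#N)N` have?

6

Molecular formula from the SMILES: C12H16N2S.
DoU = (2C + 2 + N − H − X)/2 = (2·12 + 2 + 2 − 16 − 0)/2 = 12/2 = 6.
(Structurally: 1 ring(s) + 5 π bond(s) = 6.)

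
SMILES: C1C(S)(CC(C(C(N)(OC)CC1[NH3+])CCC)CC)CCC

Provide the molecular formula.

Heavy atoms from the SMILES: 17 C, 2 N, 1 O, 1 S.
Implicit hydrogens by atom environment:
  8 × C: 2 H each → 16
  4 × C: 3 H each → 12
  3 × C: 1 H each → 3
  2 × C: no H
  1 × N (charge +1): 3 H
  1 × N: 2 H
  1 × O: no H
  1 × S: 1 H
  Total hydrogens = 37.
Net charge +1.
Molecular formula: C17H37N2OS+

C17H37N2OS+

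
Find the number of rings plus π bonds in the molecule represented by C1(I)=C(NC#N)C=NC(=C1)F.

Molecular formula from the SMILES: C6H3FIN3.
DoU = (2C + 2 + N − H − X)/2 = (2·6 + 2 + 3 − 3 − 2)/2 = 12/2 = 6.
(Structurally: 1 ring(s) + 5 π bond(s) = 6.)

6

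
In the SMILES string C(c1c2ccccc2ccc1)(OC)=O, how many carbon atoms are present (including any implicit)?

The symbol for carbon appears 12 times in the SMILES. Lowercase c denotes aromatic carbon and counts toward C.

12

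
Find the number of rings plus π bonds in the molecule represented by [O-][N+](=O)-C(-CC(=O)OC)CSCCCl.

Molecular formula from the SMILES: C7H12ClNO4S.
DoU = (2C + 2 + N − H − X)/2 = (2·7 + 2 + 1 − 12 − 1)/2 = 4/2 = 2.
(Structurally: 0 ring(s) + 2 π bond(s) = 2.)

2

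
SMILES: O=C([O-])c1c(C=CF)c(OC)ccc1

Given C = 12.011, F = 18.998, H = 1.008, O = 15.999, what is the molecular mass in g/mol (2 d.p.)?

Molecular formula: C10H8FO3-.
M = 10×12.011 + 1×18.998 + 8×1.008 + 3×15.999 = 195.17 g/mol.

195.17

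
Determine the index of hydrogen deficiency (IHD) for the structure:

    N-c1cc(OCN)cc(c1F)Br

4

Molecular formula from the SMILES: C7H8BrFN2O.
DoU = (2C + 2 + N − H − X)/2 = (2·7 + 2 + 2 − 8 − 2)/2 = 8/2 = 4.
(Structurally: 1 ring(s) + 3 π bond(s) = 4.)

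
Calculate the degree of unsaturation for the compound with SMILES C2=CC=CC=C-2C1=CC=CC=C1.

Molecular formula from the SMILES: C12H10.
DoU = (2C + 2 + N − H − X)/2 = (2·12 + 2 + 0 − 10 − 0)/2 = 16/2 = 8.
(Structurally: 2 ring(s) + 6 π bond(s) = 8.)

8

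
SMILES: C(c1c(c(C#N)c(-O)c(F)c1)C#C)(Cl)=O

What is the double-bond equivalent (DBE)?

Molecular formula from the SMILES: C10H3ClFNO2.
DoU = (2C + 2 + N − H − X)/2 = (2·10 + 2 + 1 − 3 − 2)/2 = 18/2 = 9.
(Structurally: 1 ring(s) + 8 π bond(s) = 9.)

9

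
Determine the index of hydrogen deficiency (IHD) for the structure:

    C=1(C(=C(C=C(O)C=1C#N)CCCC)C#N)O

8

Molecular formula from the SMILES: C12H12N2O2.
DoU = (2C + 2 + N − H − X)/2 = (2·12 + 2 + 2 − 12 − 0)/2 = 16/2 = 8.
(Structurally: 1 ring(s) + 7 π bond(s) = 8.)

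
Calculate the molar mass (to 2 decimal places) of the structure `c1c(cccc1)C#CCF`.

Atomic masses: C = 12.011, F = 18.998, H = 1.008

134.15

Molecular formula: C9H7F.
M = 9×12.011 + 1×18.998 + 7×1.008 = 134.15 g/mol.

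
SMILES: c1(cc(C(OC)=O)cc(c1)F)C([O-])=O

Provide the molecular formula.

Heavy atoms from the SMILES: 9 C, 1 F, 4 O.
Implicit hydrogens by atom environment:
  3 × C (aromatic): 1 H each → 3
  3 × C (aromatic): no H
  3 × O: no H
  2 × C: no H
  1 × C: 3 H
  1 × F: no H
  1 × O (charge -1): no H
  Total hydrogens = 6.
Net charge -1.
Molecular formula: C9H6FO4-

C9H6FO4-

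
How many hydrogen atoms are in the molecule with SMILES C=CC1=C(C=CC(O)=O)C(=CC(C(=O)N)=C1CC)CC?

19

Hydrogens are implicit in SMILES; fill each atom to its normal valence:
  5 × C (aromatic): no H
  3 × C: 2 H each → 6
  3 × C: 1 H each → 3
  2 × C: 3 H each → 6
  2 × C: no H
  2 × O: no H
  1 × C (aromatic): 1 H
  1 × N: 2 H
  1 × O: 1 H
  Total hydrogens = 19.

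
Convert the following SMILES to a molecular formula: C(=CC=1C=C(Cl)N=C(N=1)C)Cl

C7H6Cl2N2

Heavy atoms from the SMILES: 7 C, 2 Cl, 2 N.
Implicit hydrogens by atom environment:
  3 × C (aromatic): no H
  2 × C: 1 H each → 2
  2 × Cl: no H
  2 × N (aromatic): no H
  1 × C: 3 H
  1 × C (aromatic): 1 H
  Total hydrogens = 6.
Molecular formula: C7H6Cl2N2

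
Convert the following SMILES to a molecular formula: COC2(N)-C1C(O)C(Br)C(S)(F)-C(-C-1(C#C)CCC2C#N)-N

Heavy atoms from the SMILES: 1 Br, 14 C, 1 F, 3 N, 2 O, 1 S.
Implicit hydrogens by atom environment:
  6 × C: 1 H each → 6
  5 × C: no H
  2 × C: 2 H each → 4
  2 × N: 2 H each → 4
  1 × Br: no H
  1 × C: 3 H
  1 × F: no H
  1 × N: no H
  1 × O: 1 H
  1 × O: no H
  1 × S: 1 H
  Total hydrogens = 19.
Molecular formula: C14H19BrFN3O2S

C14H19BrFN3O2S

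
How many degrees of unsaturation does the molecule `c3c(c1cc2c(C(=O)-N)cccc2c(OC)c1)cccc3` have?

Molecular formula from the SMILES: C18H15NO2.
DoU = (2C + 2 + N − H − X)/2 = (2·18 + 2 + 1 − 15 − 0)/2 = 24/2 = 12.
(Structurally: 3 ring(s) + 9 π bond(s) = 12.)

12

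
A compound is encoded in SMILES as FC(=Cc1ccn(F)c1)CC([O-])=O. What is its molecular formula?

C8H6F2NO2-

Heavy atoms from the SMILES: 8 C, 2 F, 1 N, 2 O.
Implicit hydrogens by atom environment:
  3 × C (aromatic): 1 H each → 3
  2 × C: no H
  2 × F: no H
  1 × C: 2 H
  1 × C: 1 H
  1 × C (aromatic): no H
  1 × N (aromatic): no H
  1 × O: no H
  1 × O (charge -1): no H
  Total hydrogens = 6.
Net charge -1.
Molecular formula: C8H6F2NO2-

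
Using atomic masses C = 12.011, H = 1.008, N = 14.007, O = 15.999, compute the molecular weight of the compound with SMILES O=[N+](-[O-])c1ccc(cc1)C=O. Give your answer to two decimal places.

151.12

Molecular formula: C7H5NO3.
M = 7×12.011 + 5×1.008 + 1×14.007 + 3×15.999 = 151.12 g/mol.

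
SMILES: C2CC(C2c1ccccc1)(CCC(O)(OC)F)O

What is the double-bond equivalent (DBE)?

5

Molecular formula from the SMILES: C14H19FO3.
DoU = (2C + 2 + N − H − X)/2 = (2·14 + 2 + 0 − 19 − 1)/2 = 10/2 = 5.
(Structurally: 2 ring(s) + 3 π bond(s) = 5.)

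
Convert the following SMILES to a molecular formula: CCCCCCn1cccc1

Heavy atoms from the SMILES: 10 C, 1 N.
Implicit hydrogens by atom environment:
  5 × C: 2 H each → 10
  4 × C (aromatic): 1 H each → 4
  1 × C: 3 H
  1 × N (aromatic): no H
  Total hydrogens = 17.
Molecular formula: C10H17N

C10H17N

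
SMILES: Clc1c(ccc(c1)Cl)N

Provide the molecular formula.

C6H5Cl2N

Heavy atoms from the SMILES: 6 C, 2 Cl, 1 N.
Implicit hydrogens by atom environment:
  3 × C (aromatic): 1 H each → 3
  3 × C (aromatic): no H
  2 × Cl: no H
  1 × N: 2 H
  Total hydrogens = 5.
Molecular formula: C6H5Cl2N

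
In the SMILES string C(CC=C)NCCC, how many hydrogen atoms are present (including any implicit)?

Hydrogens are implicit in SMILES; fill each atom to its normal valence:
  5 × C: 2 H each → 10
  1 × C: 3 H
  1 × C: 1 H
  1 × N: 1 H
  Total hydrogens = 15.

15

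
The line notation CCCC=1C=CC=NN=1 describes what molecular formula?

C7H10N2

Heavy atoms from the SMILES: 7 C, 2 N.
Implicit hydrogens by atom environment:
  3 × C (aromatic): 1 H each → 3
  2 × C: 2 H each → 4
  2 × N (aromatic): no H
  1 × C: 3 H
  1 × C (aromatic): no H
  Total hydrogens = 10.
Molecular formula: C7H10N2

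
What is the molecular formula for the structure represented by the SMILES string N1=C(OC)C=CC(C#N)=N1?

C6H5N3O

Heavy atoms from the SMILES: 6 C, 3 N, 1 O.
Implicit hydrogens by atom environment:
  2 × C (aromatic): 1 H each → 2
  2 × C (aromatic): no H
  2 × N (aromatic): no H
  1 × C: 3 H
  1 × C: no H
  1 × N: no H
  1 × O: no H
  Total hydrogens = 5.
Molecular formula: C6H5N3O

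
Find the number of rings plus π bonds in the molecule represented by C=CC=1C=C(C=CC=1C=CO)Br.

Molecular formula from the SMILES: C10H9BrO.
DoU = (2C + 2 + N − H − X)/2 = (2·10 + 2 + 0 − 9 − 1)/2 = 12/2 = 6.
(Structurally: 1 ring(s) + 5 π bond(s) = 6.)

6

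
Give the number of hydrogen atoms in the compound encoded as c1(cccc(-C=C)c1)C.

10

Hydrogens are implicit in SMILES; fill each atom to its normal valence:
  4 × C (aromatic): 1 H each → 4
  2 × C (aromatic): no H
  1 × C: 3 H
  1 × C: 2 H
  1 × C: 1 H
  Total hydrogens = 10.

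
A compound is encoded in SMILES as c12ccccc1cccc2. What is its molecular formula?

Heavy atoms from the SMILES: 10 C.
Implicit hydrogens by atom environment:
  8 × C (aromatic): 1 H each → 8
  2 × C (aromatic): no H
  Total hydrogens = 8.
Molecular formula: C10H8

C10H8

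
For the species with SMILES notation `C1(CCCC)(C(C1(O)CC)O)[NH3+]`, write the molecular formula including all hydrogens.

Heavy atoms from the SMILES: 9 C, 1 N, 2 O.
Implicit hydrogens by atom environment:
  4 × C: 2 H each → 8
  2 × C: 3 H each → 6
  2 × C: no H
  2 × O: 1 H each → 2
  1 × C: 1 H
  1 × N (charge +1): 3 H
  Total hydrogens = 20.
Net charge +1.
Molecular formula: C9H20NO2+

C9H20NO2+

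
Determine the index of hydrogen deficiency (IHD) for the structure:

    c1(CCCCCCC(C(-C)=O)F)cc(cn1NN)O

Molecular formula from the SMILES: C13H22FN3O2.
DoU = (2C + 2 + N − H − X)/2 = (2·13 + 2 + 3 − 22 − 1)/2 = 8/2 = 4.
(Structurally: 1 ring(s) + 3 π bond(s) = 4.)

4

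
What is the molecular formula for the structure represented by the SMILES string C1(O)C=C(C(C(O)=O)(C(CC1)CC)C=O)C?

Heavy atoms from the SMILES: 12 C, 4 O.
Implicit hydrogens by atom environment:
  4 × C: 1 H each → 4
  3 × C: 2 H each → 6
  3 × C: no H
  2 × C: 3 H each → 6
  2 × O: 1 H each → 2
  2 × O: no H
  Total hydrogens = 18.
Molecular formula: C12H18O4

C12H18O4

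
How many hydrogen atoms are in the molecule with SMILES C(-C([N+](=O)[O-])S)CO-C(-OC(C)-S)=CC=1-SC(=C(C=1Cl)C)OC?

Hydrogens are implicit in SMILES; fill each atom to its normal valence:
  4 × C (aromatic): no H
  4 × O: no H
  3 × C: 3 H each → 9
  3 × C: 1 H each → 3
  2 × C: 2 H each → 4
  2 × S: 1 H each → 2
  1 × C: no H
  1 × Cl: no H
  1 × N (charge +1): no H
  1 × O (charge -1): no H
  1 × S (aromatic): no H
  Total hydrogens = 18.

18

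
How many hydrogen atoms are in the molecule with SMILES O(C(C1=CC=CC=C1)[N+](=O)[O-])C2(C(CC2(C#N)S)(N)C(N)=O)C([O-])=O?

13

Hydrogens are implicit in SMILES; fill each atom to its normal valence:
  6 × C: no H
  5 × C (aromatic): 1 H each → 5
  4 × O: no H
  2 × N: 2 H each → 4
  2 × O (charge -1): no H
  1 × C: 2 H
  1 × C: 1 H
  1 × C (aromatic): no H
  1 × N: no H
  1 × N (charge +1): no H
  1 × S: 1 H
  Total hydrogens = 13.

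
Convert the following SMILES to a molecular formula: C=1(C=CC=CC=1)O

Heavy atoms from the SMILES: 6 C, 1 O.
Implicit hydrogens by atom environment:
  5 × C (aromatic): 1 H each → 5
  1 × C (aromatic): no H
  1 × O: 1 H
  Total hydrogens = 6.
Molecular formula: C6H6O

C6H6O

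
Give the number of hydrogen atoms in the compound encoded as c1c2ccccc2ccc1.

Hydrogens are implicit in SMILES; fill each atom to its normal valence:
  8 × C (aromatic): 1 H each → 8
  2 × C (aromatic): no H
  Total hydrogens = 8.

8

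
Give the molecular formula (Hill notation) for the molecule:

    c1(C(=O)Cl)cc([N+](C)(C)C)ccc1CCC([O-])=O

C13H16ClNO3

Heavy atoms from the SMILES: 13 C, 1 Cl, 1 N, 3 O.
Implicit hydrogens by atom environment:
  3 × C: 3 H each → 9
  3 × C (aromatic): 1 H each → 3
  3 × C (aromatic): no H
  2 × C: 2 H each → 4
  2 × C: no H
  2 × O: no H
  1 × Cl: no H
  1 × N (charge +1): no H
  1 × O (charge -1): no H
  Total hydrogens = 16.
Molecular formula: C13H16ClNO3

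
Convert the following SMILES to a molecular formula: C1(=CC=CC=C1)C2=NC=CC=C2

Heavy atoms from the SMILES: 11 C, 1 N.
Implicit hydrogens by atom environment:
  9 × C (aromatic): 1 H each → 9
  2 × C (aromatic): no H
  1 × N (aromatic): no H
  Total hydrogens = 9.
Molecular formula: C11H9N

C11H9N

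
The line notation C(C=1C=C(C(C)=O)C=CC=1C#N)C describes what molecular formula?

Heavy atoms from the SMILES: 11 C, 1 N, 1 O.
Implicit hydrogens by atom environment:
  3 × C (aromatic): 1 H each → 3
  3 × C (aromatic): no H
  2 × C: 3 H each → 6
  2 × C: no H
  1 × C: 2 H
  1 × N: no H
  1 × O: no H
  Total hydrogens = 11.
Molecular formula: C11H11NO

C11H11NO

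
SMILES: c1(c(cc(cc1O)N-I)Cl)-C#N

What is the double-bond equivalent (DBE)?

Molecular formula from the SMILES: C7H4ClIN2O.
DoU = (2C + 2 + N − H − X)/2 = (2·7 + 2 + 2 − 4 − 2)/2 = 12/2 = 6.
(Structurally: 1 ring(s) + 5 π bond(s) = 6.)

6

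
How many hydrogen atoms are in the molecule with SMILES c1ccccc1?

Hydrogens are implicit in SMILES; fill each atom to its normal valence:
  6 × C (aromatic): 1 H each → 6
  Total hydrogens = 6.

6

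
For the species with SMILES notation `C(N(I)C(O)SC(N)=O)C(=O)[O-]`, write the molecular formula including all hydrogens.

Heavy atoms from the SMILES: 4 C, 1 I, 2 N, 4 O, 1 S.
Implicit hydrogens by atom environment:
  2 × C: no H
  2 × O: no H
  1 × C: 2 H
  1 × C: 1 H
  1 × I: no H
  1 × N: 2 H
  1 × N: no H
  1 × O: 1 H
  1 × O (charge -1): no H
  1 × S: no H
  Total hydrogens = 6.
Net charge -1.
Molecular formula: C4H6IN2O4S-

C4H6IN2O4S-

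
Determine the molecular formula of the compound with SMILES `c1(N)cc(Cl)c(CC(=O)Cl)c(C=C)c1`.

C10H9Cl2NO

Heavy atoms from the SMILES: 10 C, 2 Cl, 1 N, 1 O.
Implicit hydrogens by atom environment:
  4 × C (aromatic): no H
  2 × C: 2 H each → 4
  2 × C (aromatic): 1 H each → 2
  2 × Cl: no H
  1 × C: 1 H
  1 × C: no H
  1 × N: 2 H
  1 × O: no H
  Total hydrogens = 9.
Molecular formula: C10H9Cl2NO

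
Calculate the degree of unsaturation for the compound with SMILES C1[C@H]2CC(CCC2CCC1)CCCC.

2

Molecular formula from the SMILES: C14H26.
DoU = (2C + 2 + N − H − X)/2 = (2·14 + 2 + 0 − 26 − 0)/2 = 4/2 = 2.
(Structurally: 2 ring(s) + 0 π bond(s) = 2.)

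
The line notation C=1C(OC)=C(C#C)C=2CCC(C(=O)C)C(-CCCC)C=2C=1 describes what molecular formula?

Heavy atoms from the SMILES: 19 C, 2 O.
Implicit hydrogens by atom environment:
  5 × C: 2 H each → 10
  4 × C (aromatic): no H
  3 × C: 3 H each → 9
  3 × C: 1 H each → 3
  2 × C (aromatic): 1 H each → 2
  2 × C: no H
  2 × O: no H
  Total hydrogens = 24.
Molecular formula: C19H24O2

C19H24O2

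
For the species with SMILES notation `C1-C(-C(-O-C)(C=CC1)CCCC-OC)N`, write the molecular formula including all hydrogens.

C12H23NO2

Heavy atoms from the SMILES: 12 C, 1 N, 2 O.
Implicit hydrogens by atom environment:
  6 × C: 2 H each → 12
  3 × C: 1 H each → 3
  2 × C: 3 H each → 6
  2 × O: no H
  1 × C: no H
  1 × N: 2 H
  Total hydrogens = 23.
Molecular formula: C12H23NO2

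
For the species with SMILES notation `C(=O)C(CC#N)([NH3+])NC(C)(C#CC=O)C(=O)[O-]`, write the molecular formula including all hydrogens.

Heavy atoms from the SMILES: 10 C, 3 N, 4 O.
Implicit hydrogens by atom environment:
  6 × C: no H
  3 × O: no H
  2 × C: 1 H each → 2
  1 × C: 3 H
  1 × C: 2 H
  1 × N (charge +1): 3 H
  1 × N: 1 H
  1 × N: no H
  1 × O (charge -1): no H
  Total hydrogens = 11.
Molecular formula: C10H11N3O4

C10H11N3O4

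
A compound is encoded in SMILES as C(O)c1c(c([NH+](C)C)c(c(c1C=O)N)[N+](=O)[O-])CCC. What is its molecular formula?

C13H20N3O4+

Heavy atoms from the SMILES: 13 C, 3 N, 4 O.
Implicit hydrogens by atom environment:
  6 × C (aromatic): no H
  3 × C: 3 H each → 9
  3 × C: 2 H each → 6
  2 × O: no H
  1 × C: 1 H
  1 × N: 2 H
  1 × N (charge +1): 1 H
  1 × N (charge +1): no H
  1 × O: 1 H
  1 × O (charge -1): no H
  Total hydrogens = 20.
Net charge +1.
Molecular formula: C13H20N3O4+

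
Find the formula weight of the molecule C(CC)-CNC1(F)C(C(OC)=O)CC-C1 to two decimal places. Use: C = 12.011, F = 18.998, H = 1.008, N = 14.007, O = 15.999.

Molecular formula: C11H20FNO2.
M = 11×12.011 + 1×18.998 + 20×1.008 + 1×14.007 + 2×15.999 = 217.28 g/mol.

217.28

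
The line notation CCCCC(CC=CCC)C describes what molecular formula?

C11H22

Heavy atoms from the SMILES: 11 C.
Implicit hydrogens by atom environment:
  5 × C: 2 H each → 10
  3 × C: 3 H each → 9
  3 × C: 1 H each → 3
  Total hydrogens = 22.
Molecular formula: C11H22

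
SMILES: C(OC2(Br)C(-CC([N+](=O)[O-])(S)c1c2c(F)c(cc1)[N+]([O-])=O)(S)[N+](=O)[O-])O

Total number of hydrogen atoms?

Hydrogens are implicit in SMILES; fill each atom to its normal valence:
  4 × C (aromatic): no H
  4 × O: no H
  3 × C: no H
  3 × N (charge +1): no H
  3 × O (charge -1): no H
  2 × C: 2 H each → 4
  2 × C (aromatic): 1 H each → 2
  2 × S: 1 H each → 2
  1 × Br: no H
  1 × F: no H
  1 × O: 1 H
  Total hydrogens = 9.

9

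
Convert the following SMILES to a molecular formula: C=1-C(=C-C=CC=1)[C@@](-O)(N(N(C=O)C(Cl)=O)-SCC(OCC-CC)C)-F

Heavy atoms from the SMILES: 16 C, 1 Cl, 1 F, 2 N, 4 O, 1 S.
Implicit hydrogens by atom environment:
  5 × C (aromatic): 1 H each → 5
  4 × C: 2 H each → 8
  3 × O: no H
  2 × C: 3 H each → 6
  2 × C: 1 H each → 2
  2 × C: no H
  2 × N: no H
  1 × C (aromatic): no H
  1 × Cl: no H
  1 × F: no H
  1 × O: 1 H
  1 × S: no H
  Total hydrogens = 22.
Molecular formula: C16H22ClFN2O4S

C16H22ClFN2O4S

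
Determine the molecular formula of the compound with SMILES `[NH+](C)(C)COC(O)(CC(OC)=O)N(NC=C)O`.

Heavy atoms from the SMILES: 9 C, 3 N, 5 O.
Implicit hydrogens by atom environment:
  3 × C: 3 H each → 9
  3 × C: 2 H each → 6
  3 × O: no H
  2 × C: no H
  2 × O: 1 H each → 2
  1 × C: 1 H
  1 × N: 1 H
  1 × N (charge +1): 1 H
  1 × N: no H
  Total hydrogens = 20.
Net charge +1.
Molecular formula: C9H20N3O5+

C9H20N3O5+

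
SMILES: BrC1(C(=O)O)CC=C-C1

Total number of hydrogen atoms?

Hydrogens are implicit in SMILES; fill each atom to its normal valence:
  2 × C: 2 H each → 4
  2 × C: 1 H each → 2
  2 × C: no H
  1 × Br: no H
  1 × O: 1 H
  1 × O: no H
  Total hydrogens = 7.

7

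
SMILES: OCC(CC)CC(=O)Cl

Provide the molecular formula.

C6H11ClO2

Heavy atoms from the SMILES: 6 C, 1 Cl, 2 O.
Implicit hydrogens by atom environment:
  3 × C: 2 H each → 6
  1 × C: 3 H
  1 × C: 1 H
  1 × C: no H
  1 × Cl: no H
  1 × O: 1 H
  1 × O: no H
  Total hydrogens = 11.
Molecular formula: C6H11ClO2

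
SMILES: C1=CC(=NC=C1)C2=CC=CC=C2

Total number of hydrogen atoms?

Hydrogens are implicit in SMILES; fill each atom to its normal valence:
  9 × C (aromatic): 1 H each → 9
  2 × C (aromatic): no H
  1 × N (aromatic): no H
  Total hydrogens = 9.

9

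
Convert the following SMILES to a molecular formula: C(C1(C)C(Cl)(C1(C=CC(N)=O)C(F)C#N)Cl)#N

C10H8Cl2FN3O

Heavy atoms from the SMILES: 10 C, 2 Cl, 1 F, 3 N, 1 O.
Implicit hydrogens by atom environment:
  6 × C: no H
  3 × C: 1 H each → 3
  2 × Cl: no H
  2 × N: no H
  1 × C: 3 H
  1 × F: no H
  1 × N: 2 H
  1 × O: no H
  Total hydrogens = 8.
Molecular formula: C10H8Cl2FN3O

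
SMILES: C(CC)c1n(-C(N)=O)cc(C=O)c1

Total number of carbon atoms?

The symbol for carbon appears 9 times in the SMILES. Lowercase c denotes aromatic carbon and counts toward C.

9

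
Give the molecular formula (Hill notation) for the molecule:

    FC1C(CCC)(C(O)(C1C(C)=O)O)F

C9H14F2O3

Heavy atoms from the SMILES: 9 C, 2 F, 3 O.
Implicit hydrogens by atom environment:
  3 × C: no H
  2 × C: 3 H each → 6
  2 × C: 2 H each → 4
  2 × C: 1 H each → 2
  2 × F: no H
  2 × O: 1 H each → 2
  1 × O: no H
  Total hydrogens = 14.
Molecular formula: C9H14F2O3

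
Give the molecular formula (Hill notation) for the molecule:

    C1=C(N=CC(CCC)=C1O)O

C8H11NO2

Heavy atoms from the SMILES: 8 C, 1 N, 2 O.
Implicit hydrogens by atom environment:
  3 × C (aromatic): no H
  2 × C: 2 H each → 4
  2 × C (aromatic): 1 H each → 2
  2 × O: 1 H each → 2
  1 × C: 3 H
  1 × N (aromatic): no H
  Total hydrogens = 11.
Molecular formula: C8H11NO2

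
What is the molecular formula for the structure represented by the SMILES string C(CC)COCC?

C6H14O

Heavy atoms from the SMILES: 6 C, 1 O.
Implicit hydrogens by atom environment:
  4 × C: 2 H each → 8
  2 × C: 3 H each → 6
  1 × O: no H
  Total hydrogens = 14.
Molecular formula: C6H14O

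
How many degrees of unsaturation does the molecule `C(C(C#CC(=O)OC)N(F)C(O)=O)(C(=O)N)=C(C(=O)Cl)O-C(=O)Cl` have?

8

Molecular formula from the SMILES: C11H7Cl2FN2O8.
DoU = (2C + 2 + N − H − X)/2 = (2·11 + 2 + 2 − 7 − 3)/2 = 16/2 = 8.
(Structurally: 0 ring(s) + 8 π bond(s) = 8.)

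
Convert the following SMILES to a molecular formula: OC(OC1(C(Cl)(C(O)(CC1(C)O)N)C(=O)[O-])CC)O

Heavy atoms from the SMILES: 10 C, 1 Cl, 1 N, 7 O.
Implicit hydrogens by atom environment:
  5 × C: no H
  4 × O: 1 H each → 4
  2 × C: 3 H each → 6
  2 × C: 2 H each → 4
  2 × O: no H
  1 × C: 1 H
  1 × Cl: no H
  1 × N: 2 H
  1 × O (charge -1): no H
  Total hydrogens = 17.
Net charge -1.
Molecular formula: C10H17ClNO7-

C10H17ClNO7-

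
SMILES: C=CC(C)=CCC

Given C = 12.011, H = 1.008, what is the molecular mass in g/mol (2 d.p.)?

Molecular formula: C7H12.
M = 7×12.011 + 12×1.008 = 96.17 g/mol.

96.17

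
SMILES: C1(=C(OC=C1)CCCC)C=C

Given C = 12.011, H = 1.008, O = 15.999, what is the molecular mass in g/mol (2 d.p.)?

Molecular formula: C10H14O.
M = 10×12.011 + 14×1.008 + 1×15.999 = 150.22 g/mol.

150.22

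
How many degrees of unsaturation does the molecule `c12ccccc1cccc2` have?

Molecular formula from the SMILES: C10H8.
DoU = (2C + 2 + N − H − X)/2 = (2·10 + 2 + 0 − 8 − 0)/2 = 14/2 = 7.
(Structurally: 2 ring(s) + 5 π bond(s) = 7.)

7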